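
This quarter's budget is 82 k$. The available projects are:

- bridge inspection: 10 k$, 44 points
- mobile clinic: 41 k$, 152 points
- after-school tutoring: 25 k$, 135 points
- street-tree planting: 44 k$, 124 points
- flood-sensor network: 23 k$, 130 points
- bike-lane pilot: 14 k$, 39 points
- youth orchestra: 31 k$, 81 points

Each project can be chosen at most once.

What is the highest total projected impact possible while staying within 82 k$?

348

Taking bridge inspection + after-school tutoring + flood-sensor network + bike-lane pilot: 72 k$ used, 348 in projected impact.
Runner-up after-school tutoring + flood-sensor network + youth orchestra tops out at 346.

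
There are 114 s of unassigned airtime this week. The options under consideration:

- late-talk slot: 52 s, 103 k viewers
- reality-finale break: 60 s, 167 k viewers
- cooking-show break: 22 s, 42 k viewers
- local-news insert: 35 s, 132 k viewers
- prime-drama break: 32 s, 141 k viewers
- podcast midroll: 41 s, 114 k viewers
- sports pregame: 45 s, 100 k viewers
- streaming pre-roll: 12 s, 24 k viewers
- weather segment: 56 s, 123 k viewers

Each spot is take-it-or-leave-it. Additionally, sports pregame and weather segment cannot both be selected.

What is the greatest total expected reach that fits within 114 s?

387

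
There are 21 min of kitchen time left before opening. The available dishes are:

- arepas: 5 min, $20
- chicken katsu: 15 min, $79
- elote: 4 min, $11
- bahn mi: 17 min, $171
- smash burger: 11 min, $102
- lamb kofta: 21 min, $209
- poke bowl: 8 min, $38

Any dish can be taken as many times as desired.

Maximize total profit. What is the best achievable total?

209

A density-first pass picks elote + bahn mi — 182 at 21 min.
Dropping elote and bahn mi frees 21 min; slotting in lamb kofta (21 min) lifts the total to 209 at 21 min.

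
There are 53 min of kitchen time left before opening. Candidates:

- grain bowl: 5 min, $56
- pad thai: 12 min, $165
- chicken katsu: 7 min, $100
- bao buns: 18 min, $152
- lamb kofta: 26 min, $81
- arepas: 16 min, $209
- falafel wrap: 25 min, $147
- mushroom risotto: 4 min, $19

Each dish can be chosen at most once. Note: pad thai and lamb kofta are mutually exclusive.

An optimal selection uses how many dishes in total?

4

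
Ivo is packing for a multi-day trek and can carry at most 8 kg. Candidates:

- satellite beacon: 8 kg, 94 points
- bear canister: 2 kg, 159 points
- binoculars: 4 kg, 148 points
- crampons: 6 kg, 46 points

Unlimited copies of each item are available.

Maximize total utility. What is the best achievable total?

Density check — bear canister 79.50, binoculars 37.00, satellite beacon 11.75, crampons 7.67 are the best per kg.
Best packing: 4×bear canister — 8 kg, 636 total.

636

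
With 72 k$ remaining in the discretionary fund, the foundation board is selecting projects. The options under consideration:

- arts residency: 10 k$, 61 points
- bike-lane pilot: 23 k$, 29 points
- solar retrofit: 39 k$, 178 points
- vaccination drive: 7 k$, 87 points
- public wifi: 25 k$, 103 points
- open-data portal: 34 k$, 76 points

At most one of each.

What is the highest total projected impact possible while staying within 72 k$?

A density-first pass picks arts residency + solar retrofit + vaccination drive — 326 at 56 k$.
Dropping arts residency frees 10 k$; slotting in public wifi (25 k$) lifts the total to 368 at 71 k$.
The closest alternative, arts residency + solar retrofit + vaccination drive, reaches only 326.

368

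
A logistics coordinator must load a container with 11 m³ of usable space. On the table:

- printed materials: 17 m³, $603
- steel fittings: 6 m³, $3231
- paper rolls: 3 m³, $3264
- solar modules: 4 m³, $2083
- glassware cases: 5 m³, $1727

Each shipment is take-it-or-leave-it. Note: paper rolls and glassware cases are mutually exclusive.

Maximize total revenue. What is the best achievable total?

6495

Density check — paper rolls 1088.00, steel fittings 538.50, solar modules 520.75 are the best per m³.
The ratio ordering already packs tightly: steel fittings + paper rolls, 9 m³, 6495.
An exhaustive check of the 32 subsets confirms 6495.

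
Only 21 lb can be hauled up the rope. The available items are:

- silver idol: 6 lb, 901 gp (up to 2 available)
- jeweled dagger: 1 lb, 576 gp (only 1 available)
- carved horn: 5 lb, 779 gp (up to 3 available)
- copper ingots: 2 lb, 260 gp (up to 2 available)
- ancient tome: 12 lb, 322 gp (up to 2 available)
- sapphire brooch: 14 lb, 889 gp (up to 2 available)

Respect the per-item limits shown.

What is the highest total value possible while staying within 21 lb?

Greedy by ratio would take jeweled dagger + 3×carved horn + 2×copper ingots: 20 lb used, total 3433.
The 5 lb tied up in carved horn is better spent on silver idol — total rises to 3555 (21 lb).
No other feasible combination exceeds 3555.

3555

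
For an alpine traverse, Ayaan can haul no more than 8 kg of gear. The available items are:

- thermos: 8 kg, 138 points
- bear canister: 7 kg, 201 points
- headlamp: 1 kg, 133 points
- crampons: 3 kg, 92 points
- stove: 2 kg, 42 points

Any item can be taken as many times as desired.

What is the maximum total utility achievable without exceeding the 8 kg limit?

1064

Ranking by ratio (utility/kg): headlamp 133.00, crampons 30.67, bear canister 28.71, stove 21.00.
The ratio ordering already packs tightly: 8×headlamp, 8 kg, 1064.
Nothing else within 8 kg beats 1064.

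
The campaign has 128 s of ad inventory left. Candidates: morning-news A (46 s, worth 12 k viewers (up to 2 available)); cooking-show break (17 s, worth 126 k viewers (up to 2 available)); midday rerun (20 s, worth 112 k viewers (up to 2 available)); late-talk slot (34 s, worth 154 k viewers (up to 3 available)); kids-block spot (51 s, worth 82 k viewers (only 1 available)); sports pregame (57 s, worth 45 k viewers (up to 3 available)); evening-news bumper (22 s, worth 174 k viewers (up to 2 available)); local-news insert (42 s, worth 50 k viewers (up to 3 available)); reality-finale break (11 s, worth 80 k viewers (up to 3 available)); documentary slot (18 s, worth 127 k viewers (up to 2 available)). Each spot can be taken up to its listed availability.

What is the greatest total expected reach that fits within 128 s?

934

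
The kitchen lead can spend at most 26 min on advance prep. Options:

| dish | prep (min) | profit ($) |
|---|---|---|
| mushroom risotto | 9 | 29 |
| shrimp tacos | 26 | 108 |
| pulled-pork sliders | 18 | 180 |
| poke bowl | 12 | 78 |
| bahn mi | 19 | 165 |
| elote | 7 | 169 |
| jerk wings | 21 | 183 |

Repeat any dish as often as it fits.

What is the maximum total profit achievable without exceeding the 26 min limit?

507

By profit per min: elote 24.14, pulled-pork sliders 10.00, jerk wings 8.71, bahn mi 8.68 lead.
Taking 3×elote: 21 min used, 507 in profit.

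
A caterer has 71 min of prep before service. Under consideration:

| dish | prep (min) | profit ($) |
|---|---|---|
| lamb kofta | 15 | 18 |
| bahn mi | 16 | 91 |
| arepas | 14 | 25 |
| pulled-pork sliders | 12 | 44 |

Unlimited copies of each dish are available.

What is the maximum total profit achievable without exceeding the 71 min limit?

364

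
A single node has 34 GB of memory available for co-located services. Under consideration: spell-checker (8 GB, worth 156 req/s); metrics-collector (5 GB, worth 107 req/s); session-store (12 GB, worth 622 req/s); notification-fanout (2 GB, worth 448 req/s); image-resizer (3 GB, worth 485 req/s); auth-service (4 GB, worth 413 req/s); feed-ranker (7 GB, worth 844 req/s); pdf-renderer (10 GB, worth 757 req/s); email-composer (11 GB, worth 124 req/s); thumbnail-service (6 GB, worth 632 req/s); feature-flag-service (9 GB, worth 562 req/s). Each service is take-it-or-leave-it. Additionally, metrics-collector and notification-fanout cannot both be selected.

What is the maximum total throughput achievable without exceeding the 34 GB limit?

Notification-fanout + image-resizer + auth-service + feed-ranker + pdf-renderer + thumbnail-service uses 32 of the 34 GB and totals 3579.

3579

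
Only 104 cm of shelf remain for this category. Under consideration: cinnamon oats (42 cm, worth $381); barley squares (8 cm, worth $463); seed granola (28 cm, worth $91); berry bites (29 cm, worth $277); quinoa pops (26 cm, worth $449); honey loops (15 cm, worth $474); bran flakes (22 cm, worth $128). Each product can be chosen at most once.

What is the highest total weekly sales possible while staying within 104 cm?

1791

Taking barley squares + berry bites + quinoa pops + honey loops + bran flakes: 100 cm used, 1791 in weekly sales.
The spare 4 cm is too small for any remaining product, and no exchange beats 1791.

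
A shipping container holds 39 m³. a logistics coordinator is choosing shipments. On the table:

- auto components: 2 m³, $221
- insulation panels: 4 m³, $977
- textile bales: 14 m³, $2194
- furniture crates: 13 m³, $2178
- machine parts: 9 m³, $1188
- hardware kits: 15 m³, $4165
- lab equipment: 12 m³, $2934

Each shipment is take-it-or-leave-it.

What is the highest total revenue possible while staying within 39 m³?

8508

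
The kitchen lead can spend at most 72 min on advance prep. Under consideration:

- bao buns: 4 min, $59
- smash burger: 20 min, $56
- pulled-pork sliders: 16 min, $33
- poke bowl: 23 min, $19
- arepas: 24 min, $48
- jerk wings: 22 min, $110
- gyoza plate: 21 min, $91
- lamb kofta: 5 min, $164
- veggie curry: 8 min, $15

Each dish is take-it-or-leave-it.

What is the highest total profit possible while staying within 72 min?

480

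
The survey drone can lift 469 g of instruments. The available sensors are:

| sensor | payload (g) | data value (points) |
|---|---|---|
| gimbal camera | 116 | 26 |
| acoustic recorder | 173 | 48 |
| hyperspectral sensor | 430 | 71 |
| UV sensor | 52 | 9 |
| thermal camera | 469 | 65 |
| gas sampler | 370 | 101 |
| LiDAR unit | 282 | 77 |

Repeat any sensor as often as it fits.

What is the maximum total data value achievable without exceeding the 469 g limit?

125

A density-first pass picks gimbal camera + 2×acoustic recorder — 122 at 462 g.
The 289 g tied up in gimbal camera and acoustic recorder is better spent on LiDAR unit — total rises to 125 (455 g).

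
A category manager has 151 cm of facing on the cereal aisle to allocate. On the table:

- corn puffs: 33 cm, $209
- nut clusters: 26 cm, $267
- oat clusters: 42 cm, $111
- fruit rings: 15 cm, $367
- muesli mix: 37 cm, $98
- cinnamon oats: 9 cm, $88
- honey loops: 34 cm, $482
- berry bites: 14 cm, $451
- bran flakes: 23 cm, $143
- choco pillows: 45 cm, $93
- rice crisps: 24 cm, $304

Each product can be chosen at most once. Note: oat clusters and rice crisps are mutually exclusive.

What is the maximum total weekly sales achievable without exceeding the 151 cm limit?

Density check — berry bites 32.21, fruit rings 24.47, honey loops 14.18, rice crisps 12.67 are the best per cm.
Nut clusters + fruit rings + cinnamon oats + honey loops + berry bites + bran flakes + rice crisps uses 145 of the 151 cm and totals 2102.
Nothing else feasible within 151 cm beats 2102.

2102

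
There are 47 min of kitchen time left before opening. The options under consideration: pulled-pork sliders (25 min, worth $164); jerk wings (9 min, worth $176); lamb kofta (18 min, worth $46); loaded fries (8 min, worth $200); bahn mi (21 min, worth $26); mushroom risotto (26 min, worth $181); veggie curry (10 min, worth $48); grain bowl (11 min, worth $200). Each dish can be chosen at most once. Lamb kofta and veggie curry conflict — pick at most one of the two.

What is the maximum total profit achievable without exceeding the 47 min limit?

Density check — loaded fries 25.00, jerk wings 19.56, grain bowl 18.18 are the best per min.
Best packing: jerk wings + loaded fries + veggie curry + grain bowl — 38 min, 624 total.

624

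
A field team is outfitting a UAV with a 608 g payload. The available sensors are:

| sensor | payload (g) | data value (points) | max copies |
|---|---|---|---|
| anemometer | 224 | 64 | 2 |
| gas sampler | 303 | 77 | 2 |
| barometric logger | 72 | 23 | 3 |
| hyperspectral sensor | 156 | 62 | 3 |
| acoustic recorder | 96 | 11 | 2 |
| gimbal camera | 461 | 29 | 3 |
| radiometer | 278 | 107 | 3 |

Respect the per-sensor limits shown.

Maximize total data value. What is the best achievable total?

231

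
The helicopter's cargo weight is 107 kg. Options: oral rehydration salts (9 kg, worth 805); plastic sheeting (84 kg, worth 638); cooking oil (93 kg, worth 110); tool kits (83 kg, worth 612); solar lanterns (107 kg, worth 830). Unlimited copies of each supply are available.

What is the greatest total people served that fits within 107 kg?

The ratio ordering already packs tightly: 11×oral rehydration salts, 99 kg, 8855.
Every other selection either busts 107 kg or fails to beat 8855.

8855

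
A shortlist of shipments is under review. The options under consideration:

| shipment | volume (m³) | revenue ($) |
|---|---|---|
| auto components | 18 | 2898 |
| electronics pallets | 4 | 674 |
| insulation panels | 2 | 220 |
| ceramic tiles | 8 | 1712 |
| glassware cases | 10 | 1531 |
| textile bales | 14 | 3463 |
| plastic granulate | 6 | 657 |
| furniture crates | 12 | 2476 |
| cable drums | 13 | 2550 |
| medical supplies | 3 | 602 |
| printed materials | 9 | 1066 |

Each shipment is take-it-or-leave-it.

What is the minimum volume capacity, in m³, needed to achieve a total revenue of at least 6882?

Need the lightest bundle worth ≥ 6882.
electronics pallets + insulation panels + textile bales + cable drums reaches 6907 using 33 m³.
Any bundle with less than 33 m³ falls short of 6882.

33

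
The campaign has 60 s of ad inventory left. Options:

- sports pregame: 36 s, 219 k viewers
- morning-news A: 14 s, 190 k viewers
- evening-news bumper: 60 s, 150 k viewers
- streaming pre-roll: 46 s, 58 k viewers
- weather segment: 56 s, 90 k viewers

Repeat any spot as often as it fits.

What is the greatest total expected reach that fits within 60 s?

By expected reach per s: morning-news A 13.57, sports pregame 6.08, evening-news bumper 2.50 lead.
The ratio ordering already packs tightly: 4×morning-news A, 56 s, 760.
That's the maximum — no swap from here does better than 760.

760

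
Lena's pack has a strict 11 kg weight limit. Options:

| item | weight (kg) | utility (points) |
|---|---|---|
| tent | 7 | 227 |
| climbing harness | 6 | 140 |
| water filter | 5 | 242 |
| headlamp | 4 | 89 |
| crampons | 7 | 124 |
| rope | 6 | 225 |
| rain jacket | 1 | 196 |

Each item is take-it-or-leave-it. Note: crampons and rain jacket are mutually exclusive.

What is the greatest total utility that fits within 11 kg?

527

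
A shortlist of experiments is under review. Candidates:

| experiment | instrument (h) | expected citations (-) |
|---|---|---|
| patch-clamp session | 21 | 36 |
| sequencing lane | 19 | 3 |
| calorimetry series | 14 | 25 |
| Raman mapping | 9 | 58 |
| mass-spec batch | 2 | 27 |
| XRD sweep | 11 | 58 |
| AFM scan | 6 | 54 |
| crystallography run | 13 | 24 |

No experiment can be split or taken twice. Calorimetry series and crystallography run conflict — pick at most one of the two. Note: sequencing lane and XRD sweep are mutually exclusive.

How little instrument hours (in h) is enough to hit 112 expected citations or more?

15

Need the lightest bundle worth ≥ 112.
Taking Raman mapping + AFM scan gives 112 (≥ 112) for 15 h.
No combination under 15 h hits 112.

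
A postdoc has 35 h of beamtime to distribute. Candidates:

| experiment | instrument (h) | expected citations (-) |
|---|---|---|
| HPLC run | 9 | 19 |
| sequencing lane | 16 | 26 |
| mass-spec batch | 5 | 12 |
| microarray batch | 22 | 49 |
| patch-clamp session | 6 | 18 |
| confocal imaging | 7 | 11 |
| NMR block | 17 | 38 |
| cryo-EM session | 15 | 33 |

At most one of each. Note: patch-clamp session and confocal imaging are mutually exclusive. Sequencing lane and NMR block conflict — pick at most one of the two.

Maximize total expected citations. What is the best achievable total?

Taking HPLC run + mass-spec batch + patch-clamp session + cryo-EM session: 35 h used, 82 in expected citations.
Next best is mass-spec batch + microarray batch + patch-clamp session at 79 (33 h) — short by 3.

82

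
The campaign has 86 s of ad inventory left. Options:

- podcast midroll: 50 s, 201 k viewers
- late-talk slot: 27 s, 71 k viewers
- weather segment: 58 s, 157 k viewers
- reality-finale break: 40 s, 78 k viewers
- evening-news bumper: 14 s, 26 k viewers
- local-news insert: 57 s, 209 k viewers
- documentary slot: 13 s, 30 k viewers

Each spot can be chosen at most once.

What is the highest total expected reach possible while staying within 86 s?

280

Filling by ratio: podcast midroll + late-talk slot for 272, with 9 s left unused.
Dropping podcast midroll frees 50 s; slotting in local-news insert (57 s) lifts the total to 280 at 84 s.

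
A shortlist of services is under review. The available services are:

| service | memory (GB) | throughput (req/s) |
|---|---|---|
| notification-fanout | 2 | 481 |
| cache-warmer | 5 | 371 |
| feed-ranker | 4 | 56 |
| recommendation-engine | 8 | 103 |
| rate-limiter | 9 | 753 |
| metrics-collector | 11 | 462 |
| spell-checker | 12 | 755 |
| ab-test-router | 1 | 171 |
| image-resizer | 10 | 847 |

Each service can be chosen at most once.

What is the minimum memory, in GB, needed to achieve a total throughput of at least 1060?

Minimise GB subject to total throughput ≥ 1060.
Taking notification-fanout + rate-limiter gives 1234 (≥ 1060) for 11 GB.
Any bundle with less than 11 GB falls short of 1060.

11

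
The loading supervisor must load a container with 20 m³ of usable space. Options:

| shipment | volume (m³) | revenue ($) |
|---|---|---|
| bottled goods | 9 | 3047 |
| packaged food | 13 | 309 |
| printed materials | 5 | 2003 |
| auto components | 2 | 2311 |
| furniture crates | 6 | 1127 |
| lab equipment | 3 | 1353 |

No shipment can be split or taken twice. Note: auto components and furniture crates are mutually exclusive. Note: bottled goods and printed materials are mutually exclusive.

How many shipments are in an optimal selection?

Best achievable revenue is 6711.
bottled goods + auto components + lab equipment hits 6711 at 14 m³.
Every optimal selection uses 3 shipments.

3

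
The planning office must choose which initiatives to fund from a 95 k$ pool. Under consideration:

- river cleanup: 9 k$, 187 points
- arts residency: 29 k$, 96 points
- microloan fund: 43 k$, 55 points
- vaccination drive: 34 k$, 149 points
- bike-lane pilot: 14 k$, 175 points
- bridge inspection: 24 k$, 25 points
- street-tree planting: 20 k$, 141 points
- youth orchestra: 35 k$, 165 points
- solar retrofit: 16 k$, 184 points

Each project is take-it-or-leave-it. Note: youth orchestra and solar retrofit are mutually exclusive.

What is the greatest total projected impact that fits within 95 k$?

Best packing: river cleanup + vaccination drive + bike-lane pilot + street-tree planting + solar retrofit — 93 k$, 836 total.
Runner-up river cleanup + arts residency + bike-lane pilot + street-tree planting + solar retrofit tops out at 783.

836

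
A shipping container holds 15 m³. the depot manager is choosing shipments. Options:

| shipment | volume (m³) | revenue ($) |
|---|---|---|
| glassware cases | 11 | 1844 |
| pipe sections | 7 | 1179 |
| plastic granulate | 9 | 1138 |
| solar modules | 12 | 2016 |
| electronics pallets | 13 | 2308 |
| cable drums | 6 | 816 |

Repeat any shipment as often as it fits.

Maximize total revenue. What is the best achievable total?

2358

Greedy by ratio would take electronics pallets: 13 m³ used, total 2308.
Dropping electronics pallets frees 13 m³; slotting in 2×pipe sections (14 m³) lifts the total to 2358 at 14 m³.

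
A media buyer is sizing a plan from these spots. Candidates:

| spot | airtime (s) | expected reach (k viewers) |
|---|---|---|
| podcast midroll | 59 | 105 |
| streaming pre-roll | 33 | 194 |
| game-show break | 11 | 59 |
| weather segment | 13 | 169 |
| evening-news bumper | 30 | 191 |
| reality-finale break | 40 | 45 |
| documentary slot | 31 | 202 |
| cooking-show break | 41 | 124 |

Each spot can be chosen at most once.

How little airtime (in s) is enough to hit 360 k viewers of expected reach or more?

43

Look for the lowest-airtime combination reaching 360.
Taking weather segment + evening-news bumper gives 360 (≥ 360) for 43 s.
No combination under 43 s hits 360.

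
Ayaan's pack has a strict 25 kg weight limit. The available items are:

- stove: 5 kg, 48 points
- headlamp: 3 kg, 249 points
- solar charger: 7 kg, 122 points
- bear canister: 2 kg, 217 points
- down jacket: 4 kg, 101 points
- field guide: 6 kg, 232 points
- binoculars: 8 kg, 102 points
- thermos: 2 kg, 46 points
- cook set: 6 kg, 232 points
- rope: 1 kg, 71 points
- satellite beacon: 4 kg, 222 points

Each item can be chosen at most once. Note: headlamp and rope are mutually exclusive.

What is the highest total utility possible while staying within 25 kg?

Taking headlamp + bear canister + down jacket + field guide + cook set + satellite beacon: 25 kg used, 1253 in utility.

1253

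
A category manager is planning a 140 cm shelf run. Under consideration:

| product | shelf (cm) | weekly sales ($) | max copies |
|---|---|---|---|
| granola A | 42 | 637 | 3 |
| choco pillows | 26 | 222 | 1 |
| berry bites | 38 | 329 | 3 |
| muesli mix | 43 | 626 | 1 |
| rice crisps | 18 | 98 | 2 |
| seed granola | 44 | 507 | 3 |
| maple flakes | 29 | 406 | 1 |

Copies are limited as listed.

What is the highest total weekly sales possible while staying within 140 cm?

Ranking by ratio (weekly sales/cm): granola A 15.17, muesli mix 14.56, maple flakes 14.00.
3×granola A uses 126 of the 140 cm and totals 1911.
Nothing else within 140 cm beats 1911.

1911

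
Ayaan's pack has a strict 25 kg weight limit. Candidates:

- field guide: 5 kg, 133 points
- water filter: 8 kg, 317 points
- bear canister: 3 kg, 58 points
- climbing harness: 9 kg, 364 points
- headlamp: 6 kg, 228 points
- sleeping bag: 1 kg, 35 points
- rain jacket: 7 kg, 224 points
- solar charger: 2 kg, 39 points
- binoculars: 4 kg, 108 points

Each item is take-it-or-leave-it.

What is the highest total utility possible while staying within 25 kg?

Density check — climbing harness 40.44, water filter 39.62, headlamp 38.00 are the best per kg.
Greedy by ratio would take water filter + climbing harness + headlamp + sleeping bag: 24 kg used, total 944.
The 1 kg tied up in sleeping bag is better spent on solar charger — total rises to 948 (25 kg).
Runner-up water filter + climbing harness + headlamp + sleeping bag tops out at 944.

948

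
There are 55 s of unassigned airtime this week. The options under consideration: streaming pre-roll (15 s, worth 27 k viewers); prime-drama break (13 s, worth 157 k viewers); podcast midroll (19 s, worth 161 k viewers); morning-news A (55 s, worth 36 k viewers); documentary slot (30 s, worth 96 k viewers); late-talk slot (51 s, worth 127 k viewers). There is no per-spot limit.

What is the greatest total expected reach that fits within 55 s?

628

By expected reach per s: prime-drama break 12.08, podcast midroll 8.47, documentary slot 3.20 lead.
Taking 4×prime-drama break: 52 s used, 628 in expected reach.
The spare 3 s is too small for any remaining spot, and no exchange beats 628.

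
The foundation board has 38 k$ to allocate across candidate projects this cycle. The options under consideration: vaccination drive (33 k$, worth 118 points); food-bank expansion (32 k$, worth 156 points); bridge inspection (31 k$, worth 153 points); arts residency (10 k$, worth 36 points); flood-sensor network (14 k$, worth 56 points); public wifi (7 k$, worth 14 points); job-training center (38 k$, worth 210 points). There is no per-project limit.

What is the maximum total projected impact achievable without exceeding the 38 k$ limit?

210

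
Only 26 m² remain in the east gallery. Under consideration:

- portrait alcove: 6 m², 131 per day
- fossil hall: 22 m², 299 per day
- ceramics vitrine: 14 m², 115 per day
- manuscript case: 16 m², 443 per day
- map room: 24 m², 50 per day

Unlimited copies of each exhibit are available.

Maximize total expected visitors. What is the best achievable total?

574

The ratio ordering already packs tightly: portrait alcove + manuscript case, 22 m², 574.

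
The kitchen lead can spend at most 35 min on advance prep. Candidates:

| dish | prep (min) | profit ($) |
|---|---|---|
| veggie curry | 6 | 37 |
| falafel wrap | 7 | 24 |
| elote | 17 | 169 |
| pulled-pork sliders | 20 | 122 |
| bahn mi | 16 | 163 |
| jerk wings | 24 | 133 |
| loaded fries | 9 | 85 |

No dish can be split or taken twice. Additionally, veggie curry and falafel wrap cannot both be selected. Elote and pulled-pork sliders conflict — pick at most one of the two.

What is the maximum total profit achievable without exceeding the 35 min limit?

332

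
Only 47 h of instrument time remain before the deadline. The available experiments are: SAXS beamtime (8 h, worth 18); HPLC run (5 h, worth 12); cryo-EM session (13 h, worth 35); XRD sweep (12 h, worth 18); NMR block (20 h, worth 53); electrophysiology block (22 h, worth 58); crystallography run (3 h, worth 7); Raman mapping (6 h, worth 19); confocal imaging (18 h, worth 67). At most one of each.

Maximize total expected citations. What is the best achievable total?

146

Filling by ratio: HPLC run + cryo-EM session + crystallography run + Raman mapping + confocal imaging for 140, with 2 h left unused.
The 18 h tied up in HPLC run and cryo-EM session is better spent on NMR block — total rises to 146 (47 h).
Next best is electrophysiology block + Raman mapping + confocal imaging at 144 (46 h) — short by 2.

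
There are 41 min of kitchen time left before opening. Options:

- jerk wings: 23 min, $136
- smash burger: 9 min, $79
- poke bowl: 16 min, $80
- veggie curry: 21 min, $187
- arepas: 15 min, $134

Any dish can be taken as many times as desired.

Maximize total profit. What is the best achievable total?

347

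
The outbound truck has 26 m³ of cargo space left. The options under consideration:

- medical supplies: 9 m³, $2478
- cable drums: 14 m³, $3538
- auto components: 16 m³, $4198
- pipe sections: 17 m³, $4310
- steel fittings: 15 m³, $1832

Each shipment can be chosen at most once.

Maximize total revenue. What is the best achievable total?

Filling by ratio: medical supplies + auto components for 6676, with 1 m³ left unused.
Dropping auto components frees 16 m³; slotting in pipe sections (17 m³) lifts the total to 6788 at 26 m³.
Next best is medical supplies + auto components at 6676 (25 m³) — short by 112.

6788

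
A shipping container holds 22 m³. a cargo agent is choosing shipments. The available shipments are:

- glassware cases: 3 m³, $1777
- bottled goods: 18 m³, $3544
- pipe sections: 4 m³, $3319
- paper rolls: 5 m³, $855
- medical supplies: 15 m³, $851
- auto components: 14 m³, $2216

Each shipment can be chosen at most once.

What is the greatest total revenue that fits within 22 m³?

A density-first pass picks glassware cases + pipe sections + paper rolls — 5951 at 12 m³.
The 5 m³ tied up in paper rolls is better spent on auto components — total rises to 7312 (21 m³).

7312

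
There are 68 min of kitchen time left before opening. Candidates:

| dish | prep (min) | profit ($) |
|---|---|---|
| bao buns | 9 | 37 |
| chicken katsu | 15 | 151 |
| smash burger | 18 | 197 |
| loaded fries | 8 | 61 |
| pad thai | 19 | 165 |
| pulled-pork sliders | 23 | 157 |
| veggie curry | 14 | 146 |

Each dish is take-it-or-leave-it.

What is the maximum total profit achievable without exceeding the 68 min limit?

The ratio ordering already packs tightly: chicken katsu + smash burger + pad thai + veggie curry, 66 min, 659.

659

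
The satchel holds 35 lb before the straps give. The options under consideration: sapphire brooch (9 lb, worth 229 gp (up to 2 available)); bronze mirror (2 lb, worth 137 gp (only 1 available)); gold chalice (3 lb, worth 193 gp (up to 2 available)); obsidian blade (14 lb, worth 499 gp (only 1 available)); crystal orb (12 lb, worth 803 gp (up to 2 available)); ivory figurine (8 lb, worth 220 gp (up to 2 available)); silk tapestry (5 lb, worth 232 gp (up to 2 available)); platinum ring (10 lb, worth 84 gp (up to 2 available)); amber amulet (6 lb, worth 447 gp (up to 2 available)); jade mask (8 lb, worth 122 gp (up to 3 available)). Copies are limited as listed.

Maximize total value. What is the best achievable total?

2383

Ranking by ratio (value/lb): amber amulet 74.50, bronze mirror 68.50, crystal orb 66.92, gold chalice 64.33.
Greedy by ratio would take bronze mirror + 2×gold chalice + crystal orb + 2×amber amulet: 32 lb used, total 2220.
Replace gold chalice and amber amulet with crystal orb: the trade gains 163 net, giving 2383 at 35 lb.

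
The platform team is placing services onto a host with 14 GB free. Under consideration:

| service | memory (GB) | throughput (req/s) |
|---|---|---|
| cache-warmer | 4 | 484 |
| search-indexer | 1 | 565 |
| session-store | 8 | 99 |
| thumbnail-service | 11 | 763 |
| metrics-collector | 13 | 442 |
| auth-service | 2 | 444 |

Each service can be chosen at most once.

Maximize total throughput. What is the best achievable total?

1772

By throughput per GB: search-indexer 565.00, auth-service 222.00, cache-warmer 121.00, thumbnail-service 69.36 lead.
The ratio heuristic lands on cache-warmer + search-indexer + auth-service (1493) but leaves 7 GB idle.
The 4 GB tied up in cache-warmer is better spent on thumbnail-service — total rises to 1772 (14 GB).
Every other selection either busts 14 GB or fails to beat 1772.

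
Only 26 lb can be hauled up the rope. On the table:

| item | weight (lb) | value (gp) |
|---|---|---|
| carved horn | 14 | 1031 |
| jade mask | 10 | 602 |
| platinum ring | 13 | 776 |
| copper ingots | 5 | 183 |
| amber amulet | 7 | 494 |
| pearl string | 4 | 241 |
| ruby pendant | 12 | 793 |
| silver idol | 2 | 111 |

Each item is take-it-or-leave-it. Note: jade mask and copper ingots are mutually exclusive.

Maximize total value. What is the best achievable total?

1824

The ratio heuristic lands on carved horn + amber amulet + pearl string (1766) but leaves 1 lb idle.
The 11 lb tied up in amber amulet and pearl string is better spent on ruby pendant — total rises to 1824 (26 lb).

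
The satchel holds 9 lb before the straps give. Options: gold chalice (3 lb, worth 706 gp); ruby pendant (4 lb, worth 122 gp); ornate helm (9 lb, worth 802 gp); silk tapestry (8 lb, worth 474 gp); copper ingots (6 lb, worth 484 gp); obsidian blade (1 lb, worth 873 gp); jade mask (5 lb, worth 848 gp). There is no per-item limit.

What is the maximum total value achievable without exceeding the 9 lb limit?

Taking 9×obsidian blade: 9 lb used, 7857 in value.
Nothing else within 9 lb beats 7857.

7857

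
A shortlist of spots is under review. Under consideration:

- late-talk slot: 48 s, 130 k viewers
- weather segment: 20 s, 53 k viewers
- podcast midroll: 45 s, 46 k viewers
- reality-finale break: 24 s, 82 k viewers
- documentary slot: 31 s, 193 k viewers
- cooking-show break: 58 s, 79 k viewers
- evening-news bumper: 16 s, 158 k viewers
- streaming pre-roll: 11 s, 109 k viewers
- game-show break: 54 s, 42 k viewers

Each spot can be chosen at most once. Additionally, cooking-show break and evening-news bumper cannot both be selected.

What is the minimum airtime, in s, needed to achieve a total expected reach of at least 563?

Minimise s subject to total expected reach ≥ 563.
Taking weather segment + reality-finale break + documentary slot + evening-news bumper + streaming pre-roll gives 595 (≥ 563) for 102 s.
Below 102 s the best achievable stays under 563.

102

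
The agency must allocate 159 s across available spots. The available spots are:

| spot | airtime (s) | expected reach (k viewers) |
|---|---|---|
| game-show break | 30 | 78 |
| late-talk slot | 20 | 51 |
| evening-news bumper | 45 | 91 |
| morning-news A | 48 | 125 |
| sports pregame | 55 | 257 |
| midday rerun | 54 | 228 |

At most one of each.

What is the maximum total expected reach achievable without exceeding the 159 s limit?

Density check — sports pregame 4.67, midday rerun 4.22, morning-news A 2.60, game-show break 2.60 are the best per s.
The ratio heuristic lands on morning-news A + sports pregame + midday rerun (610) but leaves 2 s idle.
Dropping morning-news A frees 48 s; slotting in game-show break + late-talk slot (50 s) lifts the total to 614 at 159 s.
Next best is morning-news A + sports pregame + midday rerun at 610 (157 s) — short by 4.

614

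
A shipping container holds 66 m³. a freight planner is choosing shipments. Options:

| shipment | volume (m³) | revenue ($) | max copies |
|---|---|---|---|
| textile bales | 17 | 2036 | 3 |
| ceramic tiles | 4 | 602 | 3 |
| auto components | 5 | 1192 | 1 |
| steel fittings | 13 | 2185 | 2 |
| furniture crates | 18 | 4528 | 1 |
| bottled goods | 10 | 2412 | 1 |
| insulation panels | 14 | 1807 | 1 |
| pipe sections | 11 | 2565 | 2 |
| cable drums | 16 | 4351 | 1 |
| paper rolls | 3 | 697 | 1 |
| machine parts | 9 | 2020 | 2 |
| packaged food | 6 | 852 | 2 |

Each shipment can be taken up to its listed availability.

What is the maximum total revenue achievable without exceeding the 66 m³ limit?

16421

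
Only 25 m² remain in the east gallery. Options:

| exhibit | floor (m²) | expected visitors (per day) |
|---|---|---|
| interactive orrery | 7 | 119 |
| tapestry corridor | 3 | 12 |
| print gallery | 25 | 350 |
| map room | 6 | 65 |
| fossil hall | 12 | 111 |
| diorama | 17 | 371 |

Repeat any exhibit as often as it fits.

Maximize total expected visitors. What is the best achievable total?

490

Interactive orrery + diorama uses 24 of the 25 m² and totals 490.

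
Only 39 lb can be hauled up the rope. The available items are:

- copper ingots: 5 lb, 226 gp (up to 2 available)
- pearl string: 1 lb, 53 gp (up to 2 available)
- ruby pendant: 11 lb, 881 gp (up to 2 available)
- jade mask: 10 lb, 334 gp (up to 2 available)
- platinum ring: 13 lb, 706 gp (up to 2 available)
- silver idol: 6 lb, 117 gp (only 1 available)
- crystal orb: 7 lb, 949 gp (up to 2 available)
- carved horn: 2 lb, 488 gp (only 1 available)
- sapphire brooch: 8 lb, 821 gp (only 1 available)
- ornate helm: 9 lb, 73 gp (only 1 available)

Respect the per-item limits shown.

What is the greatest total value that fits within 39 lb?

The ratio heuristic lands on 2×pearl string + ruby pendant + 2×crystal orb + carved horn + sapphire brooch (4194) but leaves 2 lb idle.
The 9 lb tied up in pearl string and sapphire brooch is better spent on ruby pendant — total rises to 4201 (39 lb).
Nothing else within 39 lb beats 4201.

4201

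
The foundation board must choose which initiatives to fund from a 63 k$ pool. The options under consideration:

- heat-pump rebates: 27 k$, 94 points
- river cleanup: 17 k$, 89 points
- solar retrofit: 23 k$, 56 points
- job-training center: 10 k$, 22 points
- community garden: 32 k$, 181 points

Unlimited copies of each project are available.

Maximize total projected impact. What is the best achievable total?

Best packing: river cleanup + job-training center + community garden — 59 k$, 292 total.

292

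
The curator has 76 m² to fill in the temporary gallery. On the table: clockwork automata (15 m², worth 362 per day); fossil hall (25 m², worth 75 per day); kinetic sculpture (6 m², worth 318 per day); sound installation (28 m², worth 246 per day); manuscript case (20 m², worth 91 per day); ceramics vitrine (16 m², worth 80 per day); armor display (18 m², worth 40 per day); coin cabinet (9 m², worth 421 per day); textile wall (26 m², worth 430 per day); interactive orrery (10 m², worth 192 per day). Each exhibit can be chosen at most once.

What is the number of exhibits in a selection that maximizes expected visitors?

5

Optimal total is 1723.
For example clockwork automata + kinetic sculpture + coin cabinet + textile wall + interactive orrery achieves it, using 66 m².
Any selection reaching 1723 contains exactly 5 exhibits.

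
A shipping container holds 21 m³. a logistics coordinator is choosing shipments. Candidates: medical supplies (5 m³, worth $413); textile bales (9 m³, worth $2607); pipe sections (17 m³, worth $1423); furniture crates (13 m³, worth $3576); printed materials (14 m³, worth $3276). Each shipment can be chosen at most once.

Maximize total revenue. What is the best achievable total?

A density-first pass picks medical supplies + textile bales — 3020 at 14 m³.
Replace textile bales with furniture crates: the trade gains 969 net, giving 3989 at 18 m³.
Every other selection either busts 21 m³ or fails to beat 3989.

3989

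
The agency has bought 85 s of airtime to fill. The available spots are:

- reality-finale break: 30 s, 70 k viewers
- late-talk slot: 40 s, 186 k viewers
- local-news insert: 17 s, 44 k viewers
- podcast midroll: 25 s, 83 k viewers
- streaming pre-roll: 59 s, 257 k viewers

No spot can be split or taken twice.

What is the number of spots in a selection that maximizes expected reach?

Best achievable expected reach is 340.
For example podcast midroll + streaming pre-roll achieves it, using 84 s.
Every optimal selection uses 2 spots.

2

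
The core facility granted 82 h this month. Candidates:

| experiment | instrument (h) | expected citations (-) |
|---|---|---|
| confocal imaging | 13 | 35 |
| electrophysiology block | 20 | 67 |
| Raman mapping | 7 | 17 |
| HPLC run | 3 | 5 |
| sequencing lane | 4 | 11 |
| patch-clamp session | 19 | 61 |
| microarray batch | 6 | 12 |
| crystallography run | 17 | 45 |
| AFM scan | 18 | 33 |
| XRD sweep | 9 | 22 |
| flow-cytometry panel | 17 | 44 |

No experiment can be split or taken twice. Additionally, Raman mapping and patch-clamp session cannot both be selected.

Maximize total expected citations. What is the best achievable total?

241

Best packing: confocal imaging + electrophysiology block + sequencing lane + patch-clamp session + crystallography run + XRD sweep — 82 h, 241 total.
That's the maximum — no feasible swap from here does better than 241.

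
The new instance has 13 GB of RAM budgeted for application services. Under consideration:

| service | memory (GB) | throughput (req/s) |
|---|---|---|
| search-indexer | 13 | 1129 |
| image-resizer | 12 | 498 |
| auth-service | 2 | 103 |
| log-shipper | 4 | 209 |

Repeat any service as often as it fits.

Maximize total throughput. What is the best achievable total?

1129

By throughput per GB: search-indexer 86.85, log-shipper 52.25, auth-service 51.50, image-resizer 41.50 lead.
Best packing: search-indexer — 13 GB, 1129 total.
No other feasible combination exceeds 1129.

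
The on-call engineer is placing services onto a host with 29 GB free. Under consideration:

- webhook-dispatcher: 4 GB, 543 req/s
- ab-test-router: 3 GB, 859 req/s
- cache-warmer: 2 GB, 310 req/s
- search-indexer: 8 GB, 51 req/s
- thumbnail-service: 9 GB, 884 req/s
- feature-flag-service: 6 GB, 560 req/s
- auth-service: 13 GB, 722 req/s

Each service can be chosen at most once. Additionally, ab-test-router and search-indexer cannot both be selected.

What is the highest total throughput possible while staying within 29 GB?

3156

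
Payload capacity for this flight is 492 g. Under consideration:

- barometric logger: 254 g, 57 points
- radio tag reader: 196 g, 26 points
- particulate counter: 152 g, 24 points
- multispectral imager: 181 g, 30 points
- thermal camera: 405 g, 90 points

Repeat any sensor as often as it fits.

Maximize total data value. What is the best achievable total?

90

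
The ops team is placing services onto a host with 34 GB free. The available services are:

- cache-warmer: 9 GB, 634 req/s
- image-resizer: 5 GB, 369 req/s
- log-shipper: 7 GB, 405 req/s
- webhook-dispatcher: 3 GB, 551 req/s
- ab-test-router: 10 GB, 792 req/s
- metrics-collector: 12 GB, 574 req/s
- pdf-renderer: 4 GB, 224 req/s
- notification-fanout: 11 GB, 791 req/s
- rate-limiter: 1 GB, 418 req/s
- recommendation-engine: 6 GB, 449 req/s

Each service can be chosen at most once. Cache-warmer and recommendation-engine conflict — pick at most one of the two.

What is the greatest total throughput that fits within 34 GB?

3186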